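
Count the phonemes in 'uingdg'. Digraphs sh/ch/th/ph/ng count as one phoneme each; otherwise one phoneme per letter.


Parsing 'uingdg' greedily, digraphs first:
  'u' -> vowel phoneme (phonemes so far: 1)
  'i' -> vowel phoneme (phonemes so far: 2)
  'ng' -> digraph (1 consonant phoneme) (phonemes so far: 3)
  'd' -> consonant phoneme (phonemes so far: 4)
  'g' -> consonant phoneme (phonemes so far: 5)
Total phonemes: 5

5


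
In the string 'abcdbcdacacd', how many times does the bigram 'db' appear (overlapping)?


Scanning 'abcdbcdacacd' for bigram 'db':
  Position 0: 'ab' -> no
  Position 1: 'bc' -> no
  Position 2: 'cd' -> no
  Position 3: 'db' -> MATCH
  Position 4: 'bc' -> no
  Position 5: 'cd' -> no
  Position 6: 'da' -> no
  Position 7: 'ac' -> no
  Position 8: 'ca' -> no
  Position 9: 'ac' -> no
  Position 10: 'cd' -> no
Total matches: 1

1


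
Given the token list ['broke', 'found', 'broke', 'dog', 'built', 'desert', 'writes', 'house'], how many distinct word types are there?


Listing all tokens and tracking unique types:
  Token 1: 'broke' -> NEW (unique so far: 1)
  Token 2: 'found' -> NEW (unique so far: 2)
  Token 3: 'broke' -> duplicate (unique so far: 2)
  Token 4: 'dog' -> NEW (unique so far: 3)
  Token 5: 'built' -> NEW (unique so far: 4)
  Token 6: 'desert' -> NEW (unique so far: 5)
  Token 7: 'writes' -> NEW (unique so far: 6)
  Token 8: 'house' -> NEW (unique so far: 7)
Unique types: ('broke', 'built', 'desert', 'dog', 'found', 'house', 'writes')
Vocabulary size: 7

7


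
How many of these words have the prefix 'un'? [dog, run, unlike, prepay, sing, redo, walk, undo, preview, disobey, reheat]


Checking each word for prefix 'un':
  'dog' -> no (count: 0)
  'run' -> no (count: 0)
  'unlike' -> YES, starts with 'un' (count: 1)
  'prepay' -> no (count: 1)
  'sing' -> no (count: 1)
  'redo' -> no (count: 1)
  'walk' -> no (count: 1)
  'undo' -> YES, starts with 'un' (count: 2)
  'preview' -> no (count: 2)
  'disobey' -> no (count: 2)
  'reheat' -> no (count: 2)
Total with prefix 'un': 2

2


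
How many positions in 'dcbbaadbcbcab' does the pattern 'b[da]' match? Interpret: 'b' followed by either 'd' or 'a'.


Pattern: b[da] means 'b' followed by either 'd' or 'a'.
Scanning 'dcbbaadbcbcab' position-by-position:
  Pos 0: window 'dc' -> no
  Pos 1: window 'cb' -> no
  Pos 2: window 'bb' -> no
  Pos 3: window 'ba' -> MATCH
  Pos 4: window 'aa' -> no
  Pos 5: window 'ad' -> no
  Pos 6: window 'db' -> no
  Pos 7: window 'bc' -> no
  Pos 8: window 'cb' -> no
  Pos 9: window 'bc' -> no
  Pos 10: window 'ca' -> no
  Pos 11: window 'ab' -> no
  Pos 12: window 'b' -> no
Total matches: 1

1


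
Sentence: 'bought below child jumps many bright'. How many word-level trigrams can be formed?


Word trigrams from [6] words:
  Trigram 1: (bought below child)
  Trigram 2: (below child jumps)
  Trigram 3: (child jumps many)
  Trigram 4: (jumps many bright)
Total word trigrams: 6 - 2 = 4

4


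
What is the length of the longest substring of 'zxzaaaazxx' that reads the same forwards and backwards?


Scanning 'zxzaaaazxx' for palindromic substrings.
Substring at positions 1-8: 'xzaaaazx'.
Check: reverse('xzaaaazx') = 'xzaaaazx' -> palindrome confirmed.
Neighbouring characters ('z' / 'x') break symmetry, so it cannot extend further.
No longer palindromic substring exists; longest length = 8

8


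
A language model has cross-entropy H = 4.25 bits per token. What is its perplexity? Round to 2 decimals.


Perplexity formula: PP = 2^H
H = 4.25
PP = 2^4.25
Decompose: 2^4.25 = 2^4 * 2^0.25
2^4 = 16, 2^0.25 ~ 1.1892071
PP ~ 16 * 1.1892071 = 19.0273136
Rounded to 2 decimals: 19.03

19.03


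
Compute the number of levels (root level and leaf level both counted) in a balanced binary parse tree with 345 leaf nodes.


In a balanced binary tree with n leaves the deepest leaf is ceil(log2(n)) edges below the root,
so counting node levels inclusive of root and leaves gives ceil(log2(n)) + 1 levels.
log2(345) = 8.4305
ceil(8.4305) = 9
levels = 9 + 1 = 10

10


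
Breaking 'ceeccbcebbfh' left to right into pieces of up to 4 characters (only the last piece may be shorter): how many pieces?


'ceeccbcebbfh' has 12 characters.
Chunking with max size 4:
  Chunk 1: 'ceec' (positions 0-3)
  Chunk 2: 'cbce' (positions 4-7)
  Chunk 3: 'bbfh' (positions 8-11)
Total chunks: ceil(12 / 4) = 3

3


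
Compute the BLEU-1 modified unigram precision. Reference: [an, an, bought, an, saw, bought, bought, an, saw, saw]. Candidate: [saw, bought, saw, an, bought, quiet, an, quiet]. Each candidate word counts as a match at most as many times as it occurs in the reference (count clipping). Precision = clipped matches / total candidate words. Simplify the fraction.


Reference word counts: {'an': 4, 'bought': 3, 'saw': 3}
Checking each candidate word (with clipping):
  'saw' -> in reference (ref count 3, used 1/3) -> match (matches: 1)
  'bought' -> in reference (ref count 3, used 1/3) -> match (matches: 2)
  'saw' -> in reference (ref count 3, used 2/3) -> match (matches: 3)
  'an' -> in reference (ref count 4, used 1/4) -> match (matches: 4)
  'bought' -> in reference (ref count 3, used 2/3) -> match (matches: 5)
  'quiet' -> not in reference -> no match (matches: 5)
  'an' -> in reference (ref count 4, used 2/4) -> match (matches: 6)
  'quiet' -> not in reference -> no match (matches: 6)
Clipped matches: 6, Candidate length: 8
Precision = 6/8 = 3/4

3/4


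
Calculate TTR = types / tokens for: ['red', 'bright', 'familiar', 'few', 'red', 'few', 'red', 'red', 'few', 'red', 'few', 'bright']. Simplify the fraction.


Tokens: 12
Unique types: ('bright', 'familiar', 'few', 'red') = 4
TTR = 4/12
Simplify: divide both by 4 -> 1/3
TTR = 1/3

1/3


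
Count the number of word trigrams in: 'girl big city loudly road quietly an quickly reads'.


Word trigrams from [9] words:
  Trigram 1: (girl big city)
  Trigram 2: (big city loudly)
  Trigram 3: (city loudly road)
  Trigram 4: (loudly road quietly)
  Trigram 5: (road quietly an)
  Trigram 6: (quietly an quickly)
  Trigram 7: (an quickly reads)
Total word trigrams: 9 - 2 = 7

7


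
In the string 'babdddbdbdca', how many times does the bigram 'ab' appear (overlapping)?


Scanning 'babdddbdbdca' for bigram 'ab':
  Position 0: 'ba' -> no
  Position 1: 'ab' -> MATCH
  Position 2: 'bd' -> no
  Position 3: 'dd' -> no
  Position 4: 'dd' -> no
  Position 5: 'db' -> no
  Position 6: 'bd' -> no
  Position 7: 'db' -> no
  Position 8: 'bd' -> no
  Position 9: 'dc' -> no
  Position 10: 'ca' -> no
Total matches: 1

1


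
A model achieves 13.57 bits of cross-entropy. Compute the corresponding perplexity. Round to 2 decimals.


Perplexity formula: PP = 2^H
H = 13.57
PP = 2^13.57
Decompose: 2^13.57 = 2^13 * 2^0.57
2^13 = 8192, 2^0.57 ~ 1.4845236
PP ~ 8192 * 1.4845236 = 12161.2173312
Rounded to 2 decimals: 12161.22

12161.22


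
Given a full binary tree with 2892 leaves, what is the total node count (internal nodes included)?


Leaf nodes (terminals): 2892
Internal nodes = n - 1 = 2892 - 1 = 2891
Total = leaves + internal = 2892 + 2891 = 5783

5783


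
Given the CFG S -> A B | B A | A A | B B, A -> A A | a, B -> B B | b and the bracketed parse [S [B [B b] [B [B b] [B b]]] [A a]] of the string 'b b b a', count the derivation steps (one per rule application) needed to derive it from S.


Every bracketed nonterminal node [X ...] in the tree is produced by exactly one rule application.
Reading the tree off as a leftmost derivation:
  Step 1: S  =>  B A   (applied S -> B A)
  Step 2: B A  =>  B B A   (applied B -> B B)
  Step 3: B B A  =>  b B A   (applied B -> b)
  Step 4: b B A  =>  b B B A   (applied B -> B B)
  Step 5: b B B A  =>  b b B A   (applied B -> b)
  Step 6: b b B A  =>  b b b A   (applied B -> b)
  Step 7: b b b A  =>  b b b a   (applied A -> a)
Final yield: b b b a
Total rewrite steps: 7

7


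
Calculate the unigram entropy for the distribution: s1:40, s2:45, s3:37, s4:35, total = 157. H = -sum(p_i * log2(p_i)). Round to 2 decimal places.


Computing entropy H = -sum(p_i * log2(p_i)):
  s1: p = 40/157 = 0.2548, -p*log2(p) = 0.5026
  s2: p = 45/157 = 0.2866, -p*log2(p) = 0.5167
  s3: p = 37/157 = 0.2357, -p*log2(p) = 0.4914
  s4: p = 35/157 = 0.2229, -p*log2(p) = 0.4827
H = sum of terms = 1.9934
Rounded to 2 decimals: 1.99

1.99


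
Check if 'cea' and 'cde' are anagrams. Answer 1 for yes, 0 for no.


Sort characters of 'cea': 'ace'
Sort characters of 'cde': 'cde'
Sorted forms differ -> they are NOT anagrams
Result: 0

0


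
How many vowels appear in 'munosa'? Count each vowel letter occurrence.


Scanning each character of 'munosa':
  Position 1: 'm' -> consonant (running count: 0)
  Position 2: 'u' -> vowel (running count: 1)
  Position 3: 'n' -> consonant (running count: 1)
  Position 4: 'o' -> vowel (running count: 2)
  Position 5: 's' -> consonant (running count: 2)
  Position 6: 'a' -> vowel (running count: 3)
Total vowels: 3

3


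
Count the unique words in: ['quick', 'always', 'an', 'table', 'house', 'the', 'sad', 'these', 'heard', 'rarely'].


Listing all tokens and tracking unique types:
  Token 1: 'quick' -> NEW (unique so far: 1)
  Token 2: 'always' -> NEW (unique so far: 2)
  Token 3: 'an' -> NEW (unique so far: 3)
  Token 4: 'table' -> NEW (unique so far: 4)
  Token 5: 'house' -> NEW (unique so far: 5)
  Token 6: 'the' -> NEW (unique so far: 6)
  Token 7: 'sad' -> NEW (unique so far: 7)
  Token 8: 'these' -> NEW (unique so far: 8)
  Token 9: 'heard' -> NEW (unique so far: 9)
  Token 10: 'rarely' -> NEW (unique so far: 10)
Unique types: ('always', 'an', 'heard', 'house', 'quick', 'rarely', 'sad', 'table', 'the', 'these')
Vocabulary size: 10

10


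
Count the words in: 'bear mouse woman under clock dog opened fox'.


Counting words by splitting on spaces:
  Word 1: 'bear'
  Word 2: 'mouse'
  Word 3: 'woman'
  Word 4: 'under'
  Word 5: 'clock'
  Word 6: 'dog'
  Word 7: 'opened'
  Word 8: 'fox'
Total words: 8

8


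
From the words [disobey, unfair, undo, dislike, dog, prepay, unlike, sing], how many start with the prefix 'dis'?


Checking each word for prefix 'dis':
  'disobey' -> YES, starts with 'dis' (count: 1)
  'unfair' -> no (count: 1)
  'undo' -> no (count: 1)
  'dislike' -> YES, starts with 'dis' (count: 2)
  'dog' -> no (count: 2)
  'prepay' -> no (count: 2)
  'unlike' -> no (count: 2)
  'sing' -> no (count: 2)
Total with prefix 'dis': 2

2


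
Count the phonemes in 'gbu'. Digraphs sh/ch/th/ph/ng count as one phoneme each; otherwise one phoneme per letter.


Parsing 'gbu' greedily, digraphs first:
  'g' -> consonant phoneme (phonemes so far: 1)
  'b' -> consonant phoneme (phonemes so far: 2)
  'u' -> vowel phoneme (phonemes so far: 3)
Total phonemes: 3

3


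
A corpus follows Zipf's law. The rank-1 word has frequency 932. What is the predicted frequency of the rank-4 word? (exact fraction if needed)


Zipf's law: freq(rank) = f1 / rank
f1 = 932, rank = 4
freq = 932 / 4
= 233

233


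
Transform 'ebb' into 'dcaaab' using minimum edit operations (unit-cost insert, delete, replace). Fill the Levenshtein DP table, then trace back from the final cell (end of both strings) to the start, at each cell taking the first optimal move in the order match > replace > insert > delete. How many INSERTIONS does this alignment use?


Edit distance = 5. Backtracking from cell (3, 6) with preference match > replace > insert > delete,
then listing the resulting alignment 'ebb' -> 'dcaaab' left to right:
  Step 1: insert 'd' [insertion #1]
  Step 2: insert 'c' [insertion #2]
  Step 3: insert 'a' [insertion #3]
  Step 4: replace e->a
  Step 5: replace b->a
  Step 6: keep 'b'
Total insertions: 3

3


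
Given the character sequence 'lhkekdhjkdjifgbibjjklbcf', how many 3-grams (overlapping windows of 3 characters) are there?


String 'lhkekdhjkdjifgbibjjklbcf' has length L = 24.
Number of overlapping n-grams = L - n + 1
Substituting: 24 - 3 + 1 = 22

22


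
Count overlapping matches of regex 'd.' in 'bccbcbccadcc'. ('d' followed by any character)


Pattern: d. means 'd' followed by any character.
Scanning 'bccbcbccadcc' position-by-position:
  Pos 0: window 'bc' -> no
  Pos 1: window 'cc' -> no
  Pos 2: window 'cb' -> no
  Pos 3: window 'bc' -> no
  Pos 4: window 'cb' -> no
  Pos 5: window 'bc' -> no
  Pos 6: window 'cc' -> no
  Pos 7: window 'ca' -> no
  Pos 8: window 'ad' -> no
  Pos 9: window 'dc' -> MATCH
  Pos 10: window 'cc' -> no
  Pos 11: window 'c' -> no
Total matches: 1

1


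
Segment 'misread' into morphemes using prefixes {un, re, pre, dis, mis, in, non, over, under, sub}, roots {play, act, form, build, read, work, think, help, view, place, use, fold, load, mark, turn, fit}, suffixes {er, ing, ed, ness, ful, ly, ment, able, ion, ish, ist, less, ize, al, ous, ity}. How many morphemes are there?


Segmenting 'misread' against the inventory:
  'mis' -> prefix (morpheme 1)
  'read' -> root (morpheme 2)
Total morphemes: 2

2


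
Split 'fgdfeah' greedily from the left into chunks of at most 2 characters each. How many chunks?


'fgdfeah' has 7 characters.
Chunking with max size 2:
  Chunk 1: 'fg' (positions 0-1)
  Chunk 2: 'df' (positions 2-3)
  Chunk 3: 'ea' (positions 4-5)
  Chunk 4: 'h' (positions 6-6)
Total chunks: ceil(7 / 2) = 4

4


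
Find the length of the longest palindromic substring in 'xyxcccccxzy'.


Scanning 'xyxcccccxzy' for palindromic substrings.
Substring at positions 2-8: 'xcccccx'.
Check: reverse('xcccccx') = 'xcccccx' -> palindrome confirmed.
Neighbouring characters ('y' / 'z') break symmetry, so it cannot extend further.
No longer palindromic substring exists; longest length = 7

7


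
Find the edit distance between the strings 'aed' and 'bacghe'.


Building DP table for s1='aed' (len 3) and s2='bacghe' (len 6):
       b  a  c  g  h  e
    0  1  2  3  4  5  6
  a 1  1  1  2  3  4  5
  e 2  2  2  2  3  4  4
  d 3  3  3  3  3  4  5
Edit distance = dp[3][6] = 5

5


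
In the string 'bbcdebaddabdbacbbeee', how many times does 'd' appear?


Scanning 'bbcdebaddabdbacbbeee' for 'd':
  Position 3: 'd' -> MATCH (count: 1)
  Position 7: 'd' -> MATCH (count: 2)
  Position 8: 'd' -> MATCH (count: 3)
  Position 11: 'd' -> MATCH (count: 4)
Total occurrences of 'd': 4

4


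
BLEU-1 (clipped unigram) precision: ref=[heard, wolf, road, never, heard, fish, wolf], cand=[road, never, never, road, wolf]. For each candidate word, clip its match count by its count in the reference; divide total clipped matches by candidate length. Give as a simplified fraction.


Reference word counts: {'fish': 1, 'heard': 2, 'never': 1, 'road': 1, 'wolf': 2}
Checking each candidate word (with clipping):
  'road' -> in reference (ref count 1, used 1/1) -> match (matches: 1)
  'never' -> in reference (ref count 1, used 1/1) -> match (matches: 2)
  'never' -> ref count 1 already used up (1/1) -> clipped, no match (matches: 2)
  'road' -> ref count 1 already used up (1/1) -> clipped, no match (matches: 2)
  'wolf' -> in reference (ref count 2, used 1/2) -> match (matches: 3)
Clipped matches: 3, Candidate length: 5
Precision = 3/5

3/5


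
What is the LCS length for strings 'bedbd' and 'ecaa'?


DP table for LCS of 'bedbd' and 'ecaa':
       e  c  a  a
    0  0  0  0  0
  b 0  0  0  0  0
  e 0  1  1  1  1
  d 0  1  1  1  1
  b 0  1  1  1  1
  d 0  1  1  1  1
LCS: 'e'
LCS length = 1

1


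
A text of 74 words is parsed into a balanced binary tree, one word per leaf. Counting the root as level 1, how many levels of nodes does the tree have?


In a balanced binary tree with n leaves the deepest leaf is ceil(log2(n)) edges below the root,
so counting node levels inclusive of root and leaves gives ceil(log2(n)) + 1 levels.
log2(74) = 6.2095
ceil(6.2095) = 7
levels = 7 + 1 = 8

8


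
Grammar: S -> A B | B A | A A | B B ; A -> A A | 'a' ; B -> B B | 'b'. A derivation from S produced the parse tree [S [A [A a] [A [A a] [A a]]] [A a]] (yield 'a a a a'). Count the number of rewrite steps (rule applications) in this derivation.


Every bracketed nonterminal node [X ...] in the tree is produced by exactly one rule application.
Reading the tree off as a leftmost derivation:
  Step 1: S  =>  A A   (applied S -> A A)
  Step 2: A A  =>  A A A   (applied A -> A A)
  Step 3: A A A  =>  a A A   (applied A -> a)
  Step 4: a A A  =>  a A A A   (applied A -> A A)
  Step 5: a A A A  =>  a a A A   (applied A -> a)
  Step 6: a a A A  =>  a a a A   (applied A -> a)
  Step 7: a a a A  =>  a a a a   (applied A -> a)
Final yield: a a a a
Total rewrite steps: 7

7


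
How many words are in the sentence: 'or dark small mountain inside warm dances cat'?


Counting words by splitting on spaces:
  Word 1: 'or'
  Word 2: 'dark'
  Word 3: 'small'
  Word 4: 'mountain'
  Word 5: 'inside'
  Word 6: 'warm'
  Word 7: 'dances'
  Word 8: 'cat'
Total words: 8

8


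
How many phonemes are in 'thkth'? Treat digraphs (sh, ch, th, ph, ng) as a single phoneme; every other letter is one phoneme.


Parsing 'thkth' greedily, digraphs first:
  'th' -> digraph (1 consonant phoneme) (phonemes so far: 1)
  'k' -> consonant phoneme (phonemes so far: 2)
  'th' -> digraph (1 consonant phoneme) (phonemes so far: 3)
Total phonemes: 3

3


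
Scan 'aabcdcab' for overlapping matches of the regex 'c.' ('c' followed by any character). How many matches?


Pattern: c. means 'c' followed by any character.
Scanning 'aabcdcab' position-by-position:
  Pos 0: window 'aa' -> no
  Pos 1: window 'ab' -> no
  Pos 2: window 'bc' -> no
  Pos 3: window 'cd' -> MATCH
  Pos 4: window 'dc' -> no
  Pos 5: window 'ca' -> MATCH
  Pos 6: window 'ab' -> no
  Pos 7: window 'b' -> no
Total matches: 2

2


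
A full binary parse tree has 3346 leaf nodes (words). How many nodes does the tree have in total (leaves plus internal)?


Leaf nodes (terminals): 3346
Internal nodes = n - 1 = 3346 - 1 = 3345
Total = leaves + internal = 3346 + 3345 = 6691

6691


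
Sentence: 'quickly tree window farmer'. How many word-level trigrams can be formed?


Word trigrams from [4] words:
  Trigram 1: (quickly tree window)
  Trigram 2: (tree window farmer)
Total word trigrams: 4 - 2 = 2

2


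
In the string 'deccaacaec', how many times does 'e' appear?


Scanning 'deccaacaec' for 'e':
  Position 1: 'e' -> MATCH (count: 1)
  Position 8: 'e' -> MATCH (count: 2)
Total occurrences of 'e': 2

2


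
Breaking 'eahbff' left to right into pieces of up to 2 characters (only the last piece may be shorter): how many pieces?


'eahbff' has 6 characters.
Chunking with max size 2:
  Chunk 1: 'ea' (positions 0-1)
  Chunk 2: 'hb' (positions 2-3)
  Chunk 3: 'ff' (positions 4-5)
Total chunks: ceil(6 / 2) = 3

3


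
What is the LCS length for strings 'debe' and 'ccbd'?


DP table for LCS of 'debe' and 'ccbd':
       c  c  b  d
    0  0  0  0  0
  d 0  0  0  0  1
  e 0  0  0  0  1
  b 0  0  0  1  1
  e 0  0  0  1  1
LCS: 'd'
LCS length = 1

1


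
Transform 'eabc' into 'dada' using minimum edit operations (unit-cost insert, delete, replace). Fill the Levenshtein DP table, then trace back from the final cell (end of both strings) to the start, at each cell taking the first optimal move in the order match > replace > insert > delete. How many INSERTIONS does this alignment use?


Edit distance = 3. Backtracking from cell (4, 4) with preference match > replace > insert > delete,
then listing the resulting alignment 'eabc' -> 'dada' left to right:
  Step 1: replace e->d
  Step 2: keep 'a'
  Step 3: replace b->d
  Step 4: replace c->a
Total insertions: 0

0


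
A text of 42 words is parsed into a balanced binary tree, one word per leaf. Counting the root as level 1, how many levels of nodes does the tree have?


In a balanced binary tree with n leaves the deepest leaf is ceil(log2(n)) edges below the root,
so counting node levels inclusive of root and leaves gives ceil(log2(n)) + 1 levels.
log2(42) = 5.3923
ceil(5.3923) = 6
levels = 6 + 1 = 7

7


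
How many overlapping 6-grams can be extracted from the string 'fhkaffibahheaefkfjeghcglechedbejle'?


String 'fhkaffibahheaefkfjeghcglechedbejle' has length L = 34.
Number of overlapping n-grams = L - n + 1
Substituting: 34 - 6 + 1 = 29

29


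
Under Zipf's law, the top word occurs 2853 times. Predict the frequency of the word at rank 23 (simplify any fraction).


Zipf's law: freq(rank) = f1 / rank
f1 = 2853, rank = 23
freq = 2853 / 23
GCD(2853, 23) = 1
Simplified: 2853/23

2853/23


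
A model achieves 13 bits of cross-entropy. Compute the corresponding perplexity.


Perplexity formula: PP = 2^H
H = 13
PP = 2^13
PP = 2^13 = 8192

8192


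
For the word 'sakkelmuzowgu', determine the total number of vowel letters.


Scanning each character of 'sakkelmuzowgu':
  Position 1: 's' -> consonant (running count: 0)
  Position 2: 'a' -> vowel (running count: 1)
  Position 3: 'k' -> consonant (running count: 1)
  Position 4: 'k' -> consonant (running count: 1)
  Position 5: 'e' -> vowel (running count: 2)
  Position 6: 'l' -> consonant (running count: 2)
  Position 7: 'm' -> consonant (running count: 2)
  Position 8: 'u' -> vowel (running count: 3)
  Position 9: 'z' -> consonant (running count: 3)
  Position 10: 'o' -> vowel (running count: 4)
  Position 11: 'w' -> consonant (running count: 4)
  Position 12: 'g' -> consonant (running count: 4)
  Position 13: 'u' -> vowel (running count: 5)
Total vowels: 5

5


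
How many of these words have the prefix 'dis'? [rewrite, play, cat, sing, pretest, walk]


Checking each word for prefix 'dis':
  'rewrite' -> no (count: 0)
  'play' -> no (count: 0)
  'cat' -> no (count: 0)
  'sing' -> no (count: 0)
  'pretest' -> no (count: 0)
  'walk' -> no (count: 0)
Total with prefix 'dis': 0

0


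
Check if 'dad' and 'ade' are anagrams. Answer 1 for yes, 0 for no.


Sort characters of 'dad': 'add'
Sort characters of 'ade': 'ade'
Sorted forms differ -> they are NOT anagrams
Result: 0

0


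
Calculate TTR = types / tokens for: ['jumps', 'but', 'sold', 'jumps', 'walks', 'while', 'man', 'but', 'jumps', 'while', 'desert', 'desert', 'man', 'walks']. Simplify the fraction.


Tokens: 14
Unique types: ('but', 'desert', 'jumps', 'man', 'sold', 'walks', 'while') = 7
TTR = 7/14
Simplify: divide both by 7 -> 1/2
TTR = 1/2

1/2


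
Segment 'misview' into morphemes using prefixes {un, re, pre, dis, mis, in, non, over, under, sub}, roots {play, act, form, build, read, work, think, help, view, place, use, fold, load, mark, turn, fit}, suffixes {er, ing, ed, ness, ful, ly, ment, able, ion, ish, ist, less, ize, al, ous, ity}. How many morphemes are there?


Segmenting 'misview' against the inventory:
  'mis' -> prefix (morpheme 1)
  'view' -> root (morpheme 2)
Total morphemes: 2

2


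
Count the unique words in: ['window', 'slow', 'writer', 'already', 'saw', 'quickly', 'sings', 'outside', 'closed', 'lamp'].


Listing all tokens and tracking unique types:
  Token 1: 'window' -> NEW (unique so far: 1)
  Token 2: 'slow' -> NEW (unique so far: 2)
  Token 3: 'writer' -> NEW (unique so far: 3)
  Token 4: 'already' -> NEW (unique so far: 4)
  Token 5: 'saw' -> NEW (unique so far: 5)
  Token 6: 'quickly' -> NEW (unique so far: 6)
  Token 7: 'sings' -> NEW (unique so far: 7)
  Token 8: 'outside' -> NEW (unique so far: 8)
  Token 9: 'closed' -> NEW (unique so far: 9)
  Token 10: 'lamp' -> NEW (unique so far: 10)
Unique types: ('already', 'closed', 'lamp', 'outside', 'quickly', 'saw', 'sings', 'slow', 'window', 'writer')
Vocabulary size: 10

10


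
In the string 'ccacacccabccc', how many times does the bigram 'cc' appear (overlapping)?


Scanning 'ccacacccabccc' for bigram 'cc':
  Position 0: 'cc' -> MATCH
  Position 1: 'ca' -> no
  Position 2: 'ac' -> no
  Position 3: 'ca' -> no
  Position 4: 'ac' -> no
  Position 5: 'cc' -> MATCH
  Position 6: 'cc' -> MATCH
  Position 7: 'ca' -> no
  Position 8: 'ab' -> no
  Position 9: 'bc' -> no
  Position 10: 'cc' -> MATCH
  Position 11: 'cc' -> MATCH
Total matches: 5

5


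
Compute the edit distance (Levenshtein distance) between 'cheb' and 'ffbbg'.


Building DP table for s1='cheb' (len 4) and s2='ffbbg' (len 5):
       f  f  b  b  g
    0  1  2  3  4  5
  c 1  1  2  3  4  5
  h 2  2  2  3  4  5
  e 3  3  3  3  4  5
  b 4  4  4  3  3  4
Edit distance = dp[4][5] = 4

4


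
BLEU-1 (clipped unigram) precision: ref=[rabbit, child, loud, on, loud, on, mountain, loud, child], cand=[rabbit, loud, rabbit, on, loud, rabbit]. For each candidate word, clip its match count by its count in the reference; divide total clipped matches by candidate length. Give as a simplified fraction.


Reference word counts: {'child': 2, 'loud': 3, 'mountain': 1, 'on': 2, 'rabbit': 1}
Checking each candidate word (with clipping):
  'rabbit' -> in reference (ref count 1, used 1/1) -> match (matches: 1)
  'loud' -> in reference (ref count 3, used 1/3) -> match (matches: 2)
  'rabbit' -> ref count 1 already used up (1/1) -> clipped, no match (matches: 2)
  'on' -> in reference (ref count 2, used 1/2) -> match (matches: 3)
  'loud' -> in reference (ref count 3, used 2/3) -> match (matches: 4)
  'rabbit' -> ref count 1 already used up (1/1) -> clipped, no match (matches: 4)
Clipped matches: 4, Candidate length: 6
Precision = 4/6 = 2/3

2/3


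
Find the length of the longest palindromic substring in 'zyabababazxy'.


Scanning 'zyabababazxy' for palindromic substrings.
Substring at positions 2-8: 'abababa'.
Check: reverse('abababa') = 'abababa' -> palindrome confirmed.
Neighbouring characters ('y' / 'z') break symmetry, so it cannot extend further.
No longer palindromic substring exists; longest length = 7

7


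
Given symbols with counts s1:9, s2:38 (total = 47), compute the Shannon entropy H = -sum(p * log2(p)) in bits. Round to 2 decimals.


Computing entropy H = -sum(p_i * log2(p_i)):
  s1: p = 9/47 = 0.1915, -p*log2(p) = 0.4566
  s2: p = 38/47 = 0.8085, -p*log2(p) = 0.2479
H = sum of terms = 0.7045
Rounded to 2 decimals: 0.70

0.70


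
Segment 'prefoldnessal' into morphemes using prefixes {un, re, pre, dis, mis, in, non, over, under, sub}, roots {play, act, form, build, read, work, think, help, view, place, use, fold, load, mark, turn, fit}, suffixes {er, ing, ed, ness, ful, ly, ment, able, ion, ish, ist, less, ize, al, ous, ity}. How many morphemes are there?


Segmenting 'prefoldnessal' against the inventory:
  'pre' -> prefix (morpheme 1)
  'fold' -> root (morpheme 2)
  'ness' -> suffix (morpheme 3)
  'al' -> suffix (morpheme 4)
Total morphemes: 4

4


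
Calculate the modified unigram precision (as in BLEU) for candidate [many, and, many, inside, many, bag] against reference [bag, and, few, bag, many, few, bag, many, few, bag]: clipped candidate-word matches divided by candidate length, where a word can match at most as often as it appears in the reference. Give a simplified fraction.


Reference word counts: {'and': 1, 'bag': 4, 'few': 3, 'many': 2}
Checking each candidate word (with clipping):
  'many' -> in reference (ref count 2, used 1/2) -> match (matches: 1)
  'and' -> in reference (ref count 1, used 1/1) -> match (matches: 2)
  'many' -> in reference (ref count 2, used 2/2) -> match (matches: 3)
  'inside' -> not in reference -> no match (matches: 3)
  'many' -> ref count 2 already used up (2/2) -> clipped, no match (matches: 3)
  'bag' -> in reference (ref count 4, used 1/4) -> match (matches: 4)
Clipped matches: 4, Candidate length: 6
Precision = 4/6 = 2/3

2/3


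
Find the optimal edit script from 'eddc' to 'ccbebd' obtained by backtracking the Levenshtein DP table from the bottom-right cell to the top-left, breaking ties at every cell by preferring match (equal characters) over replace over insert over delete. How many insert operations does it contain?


Edit distance = 5. Backtracking from cell (4, 6) with preference match > replace > insert > delete,
then listing the resulting alignment 'eddc' -> 'ccbebd' left to right:
  Step 1: insert 'c' [insertion #1]
  Step 2: insert 'c' [insertion #2]
  Step 3: insert 'b' [insertion #3]
  Step 4: keep 'e'
  Step 5: replace d->b
  Step 6: keep 'd'
  Step 7: delete 'c'
Total insertions: 3

3


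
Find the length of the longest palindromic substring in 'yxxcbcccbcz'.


Scanning 'yxxcbcccbcz' for palindromic substrings.
Substring at positions 3-9: 'cbcccbc'.
Check: reverse('cbcccbc') = 'cbcccbc' -> palindrome confirmed.
Neighbouring characters ('x' / 'z') break symmetry, so it cannot extend further.
No longer palindromic substring exists; longest length = 7

7


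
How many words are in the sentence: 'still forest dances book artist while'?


Counting words by splitting on spaces:
  Word 1: 'still'
  Word 2: 'forest'
  Word 3: 'dances'
  Word 4: 'book'
  Word 5: 'artist'
  Word 6: 'while'
Total words: 6

6


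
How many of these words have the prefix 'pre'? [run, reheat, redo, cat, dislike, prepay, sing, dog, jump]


Checking each word for prefix 'pre':
  'run' -> no (count: 0)
  'reheat' -> no (count: 0)
  'redo' -> no (count: 0)
  'cat' -> no (count: 0)
  'dislike' -> no (count: 0)
  'prepay' -> YES, starts with 'pre' (count: 1)
  'sing' -> no (count: 1)
  'dog' -> no (count: 1)
  'jump' -> no (count: 1)
Total with prefix 'pre': 1

1


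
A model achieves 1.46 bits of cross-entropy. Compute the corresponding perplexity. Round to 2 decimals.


Perplexity formula: PP = 2^H
H = 1.46
PP = 2^1.46
Decompose: 2^1.46 = 2^1 * 2^0.46
2^1 = 2, 2^0.46 ~ 1.3755418
PP ~ 2 * 1.3755418 = 2.7510836
Rounded to 2 decimals: 2.75

2.75


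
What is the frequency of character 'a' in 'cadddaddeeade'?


Scanning 'cadddaddeeade' for 'a':
  Position 1: 'a' -> MATCH (count: 1)
  Position 5: 'a' -> MATCH (count: 2)
  Position 10: 'a' -> MATCH (count: 3)
Total occurrences of 'a': 3

3


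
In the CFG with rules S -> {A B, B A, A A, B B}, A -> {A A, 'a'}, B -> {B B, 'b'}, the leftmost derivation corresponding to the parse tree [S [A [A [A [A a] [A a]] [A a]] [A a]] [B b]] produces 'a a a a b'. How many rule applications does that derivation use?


Every bracketed nonterminal node [X ...] in the tree is produced by exactly one rule application.
Reading the tree off as a leftmost derivation:
  Step 1: S  =>  A B   (applied S -> A B)
  Step 2: A B  =>  A A B   (applied A -> A A)
  Step 3: A A B  =>  A A A B   (applied A -> A A)
  Step 4: A A A B  =>  A A A A B   (applied A -> A A)
  Step 5: A A A A B  =>  a A A A B   (applied A -> a)
  Step 6: a A A A B  =>  a a A A B   (applied A -> a)
  Step 7: a a A A B  =>  a a a A B   (applied A -> a)
  Step 8: a a a A B  =>  a a a a B   (applied A -> a)
  Step 9: a a a a B  =>  a a a a b   (applied B -> b)
Final yield: a a a a b
Total rewrite steps: 9

9


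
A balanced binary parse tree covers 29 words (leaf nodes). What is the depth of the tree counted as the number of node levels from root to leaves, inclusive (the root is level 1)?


In a balanced binary tree with n leaves the deepest leaf is ceil(log2(n)) edges below the root,
so counting node levels inclusive of root and leaves gives ceil(log2(n)) + 1 levels.
log2(29) = 4.8580
ceil(4.8580) = 5
levels = 5 + 1 = 6

6


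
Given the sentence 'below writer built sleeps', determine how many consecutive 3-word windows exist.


Word trigrams from [4] words:
  Trigram 1: (below writer built)
  Trigram 2: (writer built sleeps)
Total word trigrams: 4 - 2 = 2

2


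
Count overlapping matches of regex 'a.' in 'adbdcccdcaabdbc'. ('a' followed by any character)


Pattern: a. means 'a' followed by any character.
Scanning 'adbdcccdcaabdbc' position-by-position:
  Pos 0: window 'ad' -> MATCH
  Pos 1: window 'db' -> no
  Pos 2: window 'bd' -> no
  Pos 3: window 'dc' -> no
  Pos 4: window 'cc' -> no
  Pos 5: window 'cc' -> no
  Pos 6: window 'cd' -> no
  Pos 7: window 'dc' -> no
  Pos 8: window 'ca' -> no
  Pos 9: window 'aa' -> MATCH
  Pos 10: window 'ab' -> MATCH
  Pos 11: window 'bd' -> no
  Pos 12: window 'db' -> no
  Pos 13: window 'bc' -> no
  Pos 14: window 'c' -> no
Total matches: 3

3


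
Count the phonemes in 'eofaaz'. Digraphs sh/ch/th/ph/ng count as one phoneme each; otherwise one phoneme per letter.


Parsing 'eofaaz' greedily, digraphs first:
  'e' -> vowel phoneme (phonemes so far: 1)
  'o' -> vowel phoneme (phonemes so far: 2)
  'f' -> consonant phoneme (phonemes so far: 3)
  'a' -> vowel phoneme (phonemes so far: 4)
  'a' -> vowel phoneme (phonemes so far: 5)
  'z' -> consonant phoneme (phonemes so far: 6)
Total phonemes: 6

6


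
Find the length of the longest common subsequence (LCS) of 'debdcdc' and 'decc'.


DP table for LCS of 'debdcdc' and 'decc':
       d  e  c  c
    0  0  0  0  0
  d 0  1  1  1  1
  e 0  1  2  2  2
  b 0  1  2  2  2
  d 0  1  2  2  2
  c 0  1  2  3  3
  d 0  1  2  3  3
  c 0  1  2  3  4
LCS: 'decc'
LCS length = 4

4


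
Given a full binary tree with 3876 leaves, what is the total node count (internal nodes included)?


Leaf nodes (terminals): 3876
Internal nodes = n - 1 = 3876 - 1 = 3875
Total = leaves + internal = 3876 + 3875 = 7751

7751


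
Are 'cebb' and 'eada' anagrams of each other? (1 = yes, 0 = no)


Sort characters of 'cebb': 'bbce'
Sort characters of 'eada': 'aade'
Sorted forms differ -> they are NOT anagrams
Result: 0

0


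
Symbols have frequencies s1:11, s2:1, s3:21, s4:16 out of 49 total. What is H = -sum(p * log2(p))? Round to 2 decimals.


Computing entropy H = -sum(p_i * log2(p_i)):
  s1: p = 11/49 = 0.2245, -p*log2(p) = 0.4838
  s2: p = 1/49 = 0.0204, -p*log2(p) = 0.1146
  s3: p = 21/49 = 0.4286, -p*log2(p) = 0.5239
  s4: p = 16/49 = 0.3265, -p*log2(p) = 0.5273
H = sum of terms = 1.6496
Rounded to 2 decimals: 1.65

1.65


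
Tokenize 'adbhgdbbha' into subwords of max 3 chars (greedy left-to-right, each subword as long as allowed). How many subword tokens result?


'adbhgdbbha' has 10 characters.
Chunking with max size 3:
  Chunk 1: 'adb' (positions 0-2)
  Chunk 2: 'hgd' (positions 3-5)
  Chunk 3: 'bbh' (positions 6-8)
  Chunk 4: 'a' (positions 9-9)
Total chunks: ceil(10 / 3) = 4

4


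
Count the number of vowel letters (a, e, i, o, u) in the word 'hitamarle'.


Scanning each character of 'hitamarle':
  Position 1: 'h' -> consonant (running count: 0)
  Position 2: 'i' -> vowel (running count: 1)
  Position 3: 't' -> consonant (running count: 1)
  Position 4: 'a' -> vowel (running count: 2)
  Position 5: 'm' -> consonant (running count: 2)
  Position 6: 'a' -> vowel (running count: 3)
  Position 7: 'r' -> consonant (running count: 3)
  Position 8: 'l' -> consonant (running count: 3)
  Position 9: 'e' -> vowel (running count: 4)
Total vowels: 4

4


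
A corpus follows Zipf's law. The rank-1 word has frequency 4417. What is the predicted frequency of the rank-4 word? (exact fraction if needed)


Zipf's law: freq(rank) = f1 / rank
f1 = 4417, rank = 4
freq = 4417 / 4
GCD(4417, 4) = 1
Simplified: 4417/4

4417/4


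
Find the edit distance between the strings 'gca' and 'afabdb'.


Building DP table for s1='gca' (len 3) and s2='afabdb' (len 6):
       a  f  a  b  d  b
    0  1  2  3  4  5  6
  g 1  1  2  3  4  5  6
  c 2  2  2  3  4  5  6
  a 3  2  3  2  3  4  5
Edit distance = dp[3][6] = 5

5


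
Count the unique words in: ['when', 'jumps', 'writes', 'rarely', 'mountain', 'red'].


Listing all tokens and tracking unique types:
  Token 1: 'when' -> NEW (unique so far: 1)
  Token 2: 'jumps' -> NEW (unique so far: 2)
  Token 3: 'writes' -> NEW (unique so far: 3)
  Token 4: 'rarely' -> NEW (unique so far: 4)
  Token 5: 'mountain' -> NEW (unique so far: 5)
  Token 6: 'red' -> NEW (unique so far: 6)
Unique types: ('jumps', 'mountain', 'rarely', 'red', 'when', 'writes')
Vocabulary size: 6

6


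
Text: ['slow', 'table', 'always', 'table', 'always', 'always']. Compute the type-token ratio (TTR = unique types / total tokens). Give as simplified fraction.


Tokens: 6
Unique types: ('always', 'slow', 'table') = 3
TTR = 3/6
Simplify: divide both by 3 -> 1/2
TTR = 1/2

1/2


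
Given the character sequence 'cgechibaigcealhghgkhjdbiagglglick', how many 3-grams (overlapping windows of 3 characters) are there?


String 'cgechibaigcealhghgkhjdbiagglglick' has length L = 33.
Number of overlapping n-grams = L - n + 1
Substituting: 33 - 3 + 1 = 31

31


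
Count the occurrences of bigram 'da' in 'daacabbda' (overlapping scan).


Scanning 'daacabbda' for bigram 'da':
  Position 0: 'da' -> MATCH
  Position 1: 'aa' -> no
  Position 2: 'ac' -> no
  Position 3: 'ca' -> no
  Position 4: 'ab' -> no
  Position 5: 'bb' -> no
  Position 6: 'bd' -> no
  Position 7: 'da' -> MATCH
Total matches: 2

2


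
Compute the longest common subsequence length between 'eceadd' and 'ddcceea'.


DP table for LCS of 'eceadd' and 'ddcceea':
       d  d  c  c  e  e  a
    0  0  0  0  0  0  0  0
  e 0  0  0  0  0  1  1  1
  c 0  0  0  1  1  1  1  1
  e 0  0  0  1  1  2  2  2
  a 0  0  0  1  1  2  2  3
  d 0  1  1  1  1  2  2  3
  d 0  1  2  2  2  2  2  3
LCS: 'eea'
LCS length = 3

3


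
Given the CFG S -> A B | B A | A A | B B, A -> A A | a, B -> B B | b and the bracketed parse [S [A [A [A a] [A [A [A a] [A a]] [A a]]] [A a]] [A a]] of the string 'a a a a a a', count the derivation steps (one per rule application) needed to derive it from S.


Every bracketed nonterminal node [X ...] in the tree is produced by exactly one rule application.
Reading the tree off as a leftmost derivation:
  Step 1: S  =>  A A   (applied S -> A A)
  Step 2: A A  =>  A A A   (applied A -> A A)
  Step 3: A A A  =>  A A A A   (applied A -> A A)
  Step 4: A A A A  =>  a A A A   (applied A -> a)
  Step 5: a A A A  =>  a A A A A   (applied A -> A A)
  Step 6: a A A A A  =>  a A A A A A   (applied A -> A A)
  Step 7: a A A A A A  =>  a a A A A A   (applied A -> a)
  Step 8: a a A A A A  =>  a a a A A A   (applied A -> a)
  Step 9: a a a A A A  =>  a a a a A A   (applied A -> a)
  Step 10: a a a a A A  =>  a a a a a A   (applied A -> a)
  Step 11: a a a a a A  =>  a a a a a a   (applied A -> a)
Final yield: a a a a a a
Total rewrite steps: 11

11


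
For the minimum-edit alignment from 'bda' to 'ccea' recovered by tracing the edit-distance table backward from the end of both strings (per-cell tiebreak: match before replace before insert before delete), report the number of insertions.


Edit distance = 3. Backtracking from cell (3, 4) with preference match > replace > insert > delete,
then listing the resulting alignment 'bda' -> 'ccea' left to right:
  Step 1: insert 'c' [insertion #1]
  Step 2: replace b->c
  Step 3: replace d->e
  Step 4: keep 'a'
Total insertions: 1

1


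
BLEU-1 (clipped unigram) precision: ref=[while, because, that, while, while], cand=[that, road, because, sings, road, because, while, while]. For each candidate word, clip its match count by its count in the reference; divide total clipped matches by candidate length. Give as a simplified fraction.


Reference word counts: {'because': 1, 'that': 1, 'while': 3}
Checking each candidate word (with clipping):
  'that' -> in reference (ref count 1, used 1/1) -> match (matches: 1)
  'road' -> not in reference -> no match (matches: 1)
  'because' -> in reference (ref count 1, used 1/1) -> match (matches: 2)
  'sings' -> not in reference -> no match (matches: 2)
  'road' -> not in reference -> no match (matches: 2)
  'because' -> ref count 1 already used up (1/1) -> clipped, no match (matches: 2)
  'while' -> in reference (ref count 3, used 1/3) -> match (matches: 3)
  'while' -> in reference (ref count 3, used 2/3) -> match (matches: 4)
Clipped matches: 4, Candidate length: 8
Precision = 4/8 = 1/2

1/2


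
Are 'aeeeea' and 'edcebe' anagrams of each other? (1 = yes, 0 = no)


Sort characters of 'aeeeea': 'aaeeee'
Sort characters of 'edcebe': 'bcdeee'
Sorted forms differ -> they are NOT anagrams
Result: 0

0


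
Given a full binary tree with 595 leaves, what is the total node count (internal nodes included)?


Leaf nodes (terminals): 595
Internal nodes = n - 1 = 595 - 1 = 594
Total = leaves + internal = 595 + 594 = 1189

1189


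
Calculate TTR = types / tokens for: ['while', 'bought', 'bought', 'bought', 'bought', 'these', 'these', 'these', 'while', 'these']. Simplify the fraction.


Tokens: 10
Unique types: ('bought', 'these', 'while') = 3
TTR = 3/10
Already in lowest terms.

3/10
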